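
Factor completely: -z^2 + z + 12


Roots satisfy r1 + r2 = -b/a = 1 and r1*r2 = c/a = -12.
So r1 = -3, r2 = 4.
-z^2 + z + 12 = -(z - r1)(z - r2) = -(z + 3)(z - 4)


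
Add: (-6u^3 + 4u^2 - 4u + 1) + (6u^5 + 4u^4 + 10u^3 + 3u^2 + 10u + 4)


Align terms by degree and add:
  -6u^3 + 4u^2 - 4u + 1
+ 6u^5 + 4u^4 + 10u^3 + 3u^2 + 10u + 4
= 6u^5 + 4u^4 + 4u^3 + 7u^2 + 6u + 5


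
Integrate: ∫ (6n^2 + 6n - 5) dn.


Reverse power rule on each term:
  ∫ 6n^2 dn = 2n^3
  ∫ 6n dn = 3n^2
  ∫ -5 dn = -5n
F(n) = 2n^3 + 3n^2 - 5n + C


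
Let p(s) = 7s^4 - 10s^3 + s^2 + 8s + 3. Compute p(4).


Using direct substitution:
  7 * (4)^4 = 1792
  -10 * (4)^3 = -640
  1 * (4)^2 = 16
  8 * (4)^1 = 32
  constant: 3
Sum = 1792 - 640 + 16 + 32 + 3 = 1203


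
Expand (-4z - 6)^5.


Expand (-4z - 6)^5 by repeated multiplication:
  (-4z - 6)^2 = 16z^2 + 48z + 36
  (-4z - 6)^3 = -64z^3 - 288z^2 - 432z - 216
  (-4z - 6)^4 = 256z^4 + 1536z^3 + 3456z^2 + 3456z + 1296
= -1024z^5 - 7680z^4 - 23040z^3 - 34560z^2 - 25920z - 7776


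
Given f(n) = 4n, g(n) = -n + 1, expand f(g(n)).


Substitute g(n) into f:
f(g(n)) = 4*(-n + 1)
Expand and combine: -4n + 4


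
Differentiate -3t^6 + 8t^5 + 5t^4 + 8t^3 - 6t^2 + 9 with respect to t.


Apply the power rule term by term:
  d/dt(-3t^6) = -18t^5
  d/dt(8t^5) = 40t^4
  d/dt(5t^4) = 20t^3
  d/dt(8t^3) = 24t^2
  d/dt(-6t^2) = -12t
  d/dt(9) = 0
p'(t) = -18t^5 + 40t^4 + 20t^3 + 24t^2 - 12t


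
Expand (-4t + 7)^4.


Expand (-4t + 7)^4 by repeated multiplication:
  (-4t + 7)^2 = 16t^2 - 56t + 49
  (-4t + 7)^3 = -64t^3 + 336t^2 - 588t + 343
= 256t^4 - 1792t^3 + 4704t^2 - 5488t + 2401


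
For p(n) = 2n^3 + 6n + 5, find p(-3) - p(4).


p(-3) = -67
p(4) = 157
p(-3) - p(4) = -67 - 157 = -224


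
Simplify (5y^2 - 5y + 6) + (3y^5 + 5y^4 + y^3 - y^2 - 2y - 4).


Align terms by degree and add:
  5y^2 - 5y + 6
+ 3y^5 + 5y^4 + y^3 - y^2 - 2y - 4
= 3y^5 + 5y^4 + y^3 + 4y^2 - 7y + 2


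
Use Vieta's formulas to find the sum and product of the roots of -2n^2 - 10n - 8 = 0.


For an^2+bn+c=0: sum = -b/a, product = c/a.
a=-2, b=-10, c=-8
Sum = -(-10)/-2 = -5
Product = (-8)/-2 = 4


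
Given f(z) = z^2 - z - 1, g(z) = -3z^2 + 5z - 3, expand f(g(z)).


Substitute g(z) into f:
f(g(z)) = 1*(-3z^2 + 5z - 3)^2 + (-1)*(-3z^2 + 5z - 3) + (-1)
(-3z^2 + 5z - 3)^2 = 9z^4 - 30z^3 + 43z^2 - 30z + 9
Expand and combine: 9z^4 - 30z^3 + 46z^2 - 35z + 11


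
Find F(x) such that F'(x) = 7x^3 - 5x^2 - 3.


Reverse power rule on each term:
  ∫ 7x^3 dx = (7/4)x^4
  ∫ -5x^2 dx = -(5/3)x^3
  ∫ -3 dx = -3x
F(x) = (7/4)x^4 - (5/3)x^3 - 3x + C


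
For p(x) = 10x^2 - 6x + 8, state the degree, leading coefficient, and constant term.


Highest power of x is 2, with coefficient 10. Constant term is 8.
Degree = 2, leading coefficient = 10, constant term = 8


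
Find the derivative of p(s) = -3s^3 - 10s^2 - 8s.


Apply the power rule term by term:
  d/ds(-3s^3) = -9s^2
  d/ds(-10s^2) = -20s
  d/ds(-8s) = -8
p'(s) = -9s^2 - 20s - 8


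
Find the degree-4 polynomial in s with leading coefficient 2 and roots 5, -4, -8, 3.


p(s) = 2(s - 5)(s + 4)(s + 8)(s - 3)
Expand: 2s^4 + 8s^3 - 98s^2 - 152s + 960


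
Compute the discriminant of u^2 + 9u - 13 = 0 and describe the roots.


D = b^2 - 4ac = (9)^2 - 4(1)(-13) = 81 + 52 = 133
Since D > 0: two distinct irrational roots


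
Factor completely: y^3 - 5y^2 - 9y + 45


Try integer roots (divisors of 45). y=5: p(5)=0.
Divide out (y - 5): quotient is y^2 - 9.
Factor the quadratic: (y - 3)(y + 3)
Result: (y - 5)(y - 3)(y + 3)


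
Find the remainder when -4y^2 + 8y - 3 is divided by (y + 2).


By the Remainder Theorem, the remainder equals p(-2):
  -4*(-2)^2 = -16
  8*(-2)^1 = -16
  constant: -3
Sum: -16 - 16 - 3 = -35


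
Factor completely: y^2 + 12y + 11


Roots satisfy r1 + r2 = -b/a = -12 and r1*r2 = c/a = 11.
So r1 = -1, r2 = -11.
y^2 + 12y + 11 = (y - r1)(y - r2) = (y + 1)(y + 11)


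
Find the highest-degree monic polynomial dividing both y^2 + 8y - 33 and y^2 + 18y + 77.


Factor each:
  y^2 + 8y - 33 = (y + 11)(y - 3)
  y^2 + 18y + 77 = (y + 11)(y + 7)
Common monic factor: y + 11


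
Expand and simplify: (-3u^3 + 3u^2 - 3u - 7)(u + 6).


Distribute each term of the first polynomial:
  (-3u^3)(u + 6) = -3u^4 - 18u^3
  (3u^2)(u + 6) = 3u^3 + 18u^2
  (-3u)(u + 6) = -3u^2 - 18u
  (-7)(u + 6) = -7u - 42
Sum: -3u^4 - 15u^3 + 15u^2 - 25u - 42


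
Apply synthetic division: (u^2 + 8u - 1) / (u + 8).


Synthetic division with c = -8. Coefficients: 1, 8, -1
Bring down 1.
  1 * -8 = -8; -8 + 8 = 0
  0 * -8 = 0; 0 - 1 = -1
Quotient: u, Remainder: -1


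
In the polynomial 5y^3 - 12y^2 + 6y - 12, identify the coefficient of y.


Read off the coefficient of y: 6


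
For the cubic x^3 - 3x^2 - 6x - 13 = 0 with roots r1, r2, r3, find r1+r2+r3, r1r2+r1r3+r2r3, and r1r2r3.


Monic cubic x^3+bx^2+cx+d=0: sum=-b, pairwise sum=c, product=-d.
b=-3, c=-6, d=-13
r1+r2+r3 = 3
r1r2+r1r3+r2r3 = -6
r1r2r3 = 13


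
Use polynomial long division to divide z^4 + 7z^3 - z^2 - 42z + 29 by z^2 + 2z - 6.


(z^4 + 7z^3 - z^2 - 42z + 29) / (z^2 + 2z - 6)
Step 1: z^2 * (z^2 + 2z - 6) = z^4 + 2z^3 - 6z^2; subtract.
Step 2: 5z * (z^2 + 2z - 6) = 5z^3 + 10z^2 - 30z; subtract.
Step 3: -5 * (z^2 + 2z - 6) = -5z^2 - 10z + 30; subtract.
Quotient: z^2 + 5z - 5, Remainder: -2z - 1


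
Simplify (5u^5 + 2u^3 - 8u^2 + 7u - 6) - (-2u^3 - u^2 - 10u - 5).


Distribute the minus sign:
  (5u^5 + 2u^3 - 8u^2 + 7u - 6)
- (-2u^3 - u^2 - 10u - 5)
Negate second polynomial: 2u^3 + u^2 + 10u + 5
Add: 5u^5 + 4u^3 - 7u^2 + 17u - 1


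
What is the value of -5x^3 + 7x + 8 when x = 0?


Using direct substitution:
  -5 * (0)^3 = 0
  0 * (0)^2 = 0
  7 * (0)^1 = 0
  constant: 8
Sum = 0 + 0 + 0 + 8 = 8


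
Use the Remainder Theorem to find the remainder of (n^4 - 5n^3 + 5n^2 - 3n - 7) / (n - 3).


By the Remainder Theorem, the remainder equals p(3):
  1*(3)^4 = 81
  -5*(3)^3 = -135
  5*(3)^2 = 45
  -3*(3)^1 = -9
  constant: -7
Sum: 81 - 135 + 45 - 9 - 7 = -25


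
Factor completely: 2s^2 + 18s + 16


Roots satisfy r1 + r2 = -b/a = -9 and r1*r2 = c/a = 8.
So r1 = -8, r2 = -1.
2s^2 + 18s + 16 = 2(s - r1)(s - r2) = 2(s + 8)(s + 1)


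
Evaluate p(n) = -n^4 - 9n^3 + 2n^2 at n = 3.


Using direct substitution:
  -1 * (3)^4 = -81
  -9 * (3)^3 = -243
  2 * (3)^2 = 18
  0 * (3)^1 = 0
  constant: 0
Sum = -81 - 243 + 18 + 0 + 0 = -306


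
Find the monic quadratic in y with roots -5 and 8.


p(y) = (y + 5)(y - 8)
Expand: y^2 - 3y - 40


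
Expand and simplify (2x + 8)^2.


Expand (2x + 8)^2 by repeated multiplication:
= 4x^2 + 32x + 64


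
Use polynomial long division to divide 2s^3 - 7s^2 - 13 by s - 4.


(2s^3 - 7s^2 - 13) / (s - 4)
Step 1: 2s^2 * (s - 4) = 2s^3 - 8s^2; subtract.
Step 2: s * (s - 4) = s^2 - 4s; subtract.
Step 3: 4 * (s - 4) = 4s - 16; subtract.
Quotient: 2s^2 + s + 4, Remainder: 3


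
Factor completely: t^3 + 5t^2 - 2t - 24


Try integer roots (divisors of -24). t=2: p(2)=0.
Divide out (t - 2): quotient is t^2 + 7t + 12.
Factor the quadratic: (t + 4)(t + 3)
Result: (t - 2)(t + 4)(t + 3)


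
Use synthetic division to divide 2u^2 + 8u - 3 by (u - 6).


Synthetic division with c = 6. Coefficients: 2, 8, -3
Bring down 2.
  2 * 6 = 12; 12 + 8 = 20
  20 * 6 = 120; 120 - 3 = 117
Quotient: 2u + 20, Remainder: 117


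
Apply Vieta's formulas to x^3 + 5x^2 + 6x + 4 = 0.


Monic cubic x^3+bx^2+cx+d=0: sum=-b, pairwise sum=c, product=-d.
b=5, c=6, d=4
r1+r2+r3 = -5
r1r2+r1r3+r2r3 = 6
r1r2r3 = -4


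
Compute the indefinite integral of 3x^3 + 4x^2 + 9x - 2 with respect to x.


Reverse power rule on each term:
  ∫ 3x^3 dx = (3/4)x^4
  ∫ 4x^2 dx = (4/3)x^3
  ∫ 9x dx = (9/2)x^2
  ∫ -2 dx = -2x
F(x) = (3/4)x^4 + (4/3)x^3 + (9/2)x^2 - 2x + C


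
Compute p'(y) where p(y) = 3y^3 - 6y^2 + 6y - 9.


Apply the power rule term by term:
  d/dy(3y^3) = 9y^2
  d/dy(-6y^2) = -12y
  d/dy(6y) = 6
  d/dy(-9) = 0
p'(y) = 9y^2 - 12y + 6


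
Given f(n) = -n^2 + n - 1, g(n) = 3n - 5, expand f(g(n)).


Substitute g(n) into f:
f(g(n)) = -1*(3n - 5)^2 + 1*(3n - 5) + (-1)
(3n - 5)^2 = 9n^2 - 30n + 25
Expand and combine: -9n^2 + 33n - 31


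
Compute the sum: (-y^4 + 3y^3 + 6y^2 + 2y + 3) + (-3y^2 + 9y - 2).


Align terms by degree and add:
  -y^4 + 3y^3 + 6y^2 + 2y + 3
  -3y^2 + 9y - 2
= -y^4 + 3y^3 + 3y^2 + 11y + 1


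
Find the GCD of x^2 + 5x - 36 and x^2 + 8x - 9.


Factor each:
  x^2 + 5x - 36 = (x + 9)(x - 4)
  x^2 + 8x - 9 = (x + 9)(x - 1)
Common monic factor: x + 9


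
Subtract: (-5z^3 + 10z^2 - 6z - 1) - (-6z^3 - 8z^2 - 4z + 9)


Distribute the minus sign:
  (-5z^3 + 10z^2 - 6z - 1)
- (-6z^3 - 8z^2 - 4z + 9)
Negate second polynomial: 6z^3 + 8z^2 + 4z - 9
Add: z^3 + 18z^2 - 2z - 10


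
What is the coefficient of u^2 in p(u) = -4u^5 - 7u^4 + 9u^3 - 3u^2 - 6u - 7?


Read off the coefficient of u^2: -3


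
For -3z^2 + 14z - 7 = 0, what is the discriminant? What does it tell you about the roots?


D = b^2 - 4ac = (14)^2 - 4(-3)(-7) = 196 - 84 = 112
Since D > 0: two distinct irrational roots


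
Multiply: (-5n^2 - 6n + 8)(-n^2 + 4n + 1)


Distribute each term of the first polynomial:
  (-5n^2)(-n^2 + 4n + 1) = 5n^4 - 20n^3 - 5n^2
  (-6n)(-n^2 + 4n + 1) = 6n^3 - 24n^2 - 6n
  (8)(-n^2 + 4n + 1) = -8n^2 + 32n + 8
Sum: 5n^4 - 14n^3 - 37n^2 + 26n + 8


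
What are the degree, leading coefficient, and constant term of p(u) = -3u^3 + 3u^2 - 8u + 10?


Highest power of u is 3, with coefficient -3. Constant term is 10.
Degree = 3, leading coefficient = -3, constant term = 10


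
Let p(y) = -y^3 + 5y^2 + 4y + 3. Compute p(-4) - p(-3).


p(-4) = 131
p(-3) = 63
p(-4) - p(-3) = 131 - 63 = 68


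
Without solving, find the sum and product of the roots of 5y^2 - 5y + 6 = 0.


For ay^2+by+c=0: sum = -b/a, product = c/a.
a=5, b=-5, c=6
Sum = -(-5)/5 = 1
Product = (6)/5 = 6/5


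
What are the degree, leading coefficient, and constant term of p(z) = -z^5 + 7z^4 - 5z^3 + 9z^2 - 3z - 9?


Highest power of z is 5, with coefficient -1. Constant term is -9.
Degree = 5, leading coefficient = -1, constant term = -9


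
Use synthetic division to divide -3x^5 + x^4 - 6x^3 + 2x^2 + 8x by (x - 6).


Synthetic division with c = 6. Coefficients: -3, 1, -6, 2, 8, 0
Bring down -3.
  -3 * 6 = -18; -18 + 1 = -17
  -17 * 6 = -102; -102 - 6 = -108
  -108 * 6 = -648; -648 + 2 = -646
  -646 * 6 = -3876; -3876 + 8 = -3868
  -3868 * 6 = -23208; -23208 + 0 = -23208
Quotient: -3x^4 - 17x^3 - 108x^2 - 646x - 3868, Remainder: -23208


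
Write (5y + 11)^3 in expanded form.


Expand (5y + 11)^3 by repeated multiplication:
  (5y + 11)^2 = 25y^2 + 110y + 121
= 125y^3 + 825y^2 + 1815y + 1331


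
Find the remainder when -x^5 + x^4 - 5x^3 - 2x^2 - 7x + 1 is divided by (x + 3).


By the Remainder Theorem, the remainder equals p(-3):
  -1*(-3)^5 = 243
  1*(-3)^4 = 81
  -5*(-3)^3 = 135
  -2*(-3)^2 = -18
  -7*(-3)^1 = 21
  constant: 1
Sum: 243 + 81 + 135 - 18 + 21 + 1 = 463


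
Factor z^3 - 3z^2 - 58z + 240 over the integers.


Try integer roots (divisors of 240). z=-8: p(-8)=0.
Divide out (z + 8): quotient is z^2 - 11z + 30.
Factor the quadratic: (z - 6)(z - 5)
Result: (z + 8)(z - 6)(z - 5)


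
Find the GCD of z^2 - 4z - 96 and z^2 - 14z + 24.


Factor each:
  z^2 - 4z - 96 = (z - 12)(z + 8)
  z^2 - 14z + 24 = (z - 12)(z - 2)
Common monic factor: z - 12


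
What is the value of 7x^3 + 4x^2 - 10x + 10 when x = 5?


Using direct substitution:
  7 * (5)^3 = 875
  4 * (5)^2 = 100
  -10 * (5)^1 = -50
  constant: 10
Sum = 875 + 100 - 50 + 10 = 935


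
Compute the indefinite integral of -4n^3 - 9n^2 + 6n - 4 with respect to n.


Reverse power rule on each term:
  ∫ -4n^3 dn = -n^4
  ∫ -9n^2 dn = -3n^3
  ∫ 6n dn = 3n^2
  ∫ -4 dn = -4n
F(n) = -n^4 - 3n^3 + 3n^2 - 4n + C


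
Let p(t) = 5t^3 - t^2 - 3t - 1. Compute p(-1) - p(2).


p(-1) = -4
p(2) = 29
p(-1) - p(2) = -4 - 29 = -33


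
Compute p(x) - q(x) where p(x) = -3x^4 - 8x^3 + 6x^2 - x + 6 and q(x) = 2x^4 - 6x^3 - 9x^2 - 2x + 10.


Distribute the minus sign:
  (-3x^4 - 8x^3 + 6x^2 - x + 6)
- (2x^4 - 6x^3 - 9x^2 - 2x + 10)
Negate second polynomial: -2x^4 + 6x^3 + 9x^2 + 2x - 10
Add: -5x^4 - 2x^3 + 15x^2 + x - 4


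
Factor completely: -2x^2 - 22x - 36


Roots satisfy r1 + r2 = -b/a = -11 and r1*r2 = c/a = 18.
So r1 = -2, r2 = -9.
-2x^2 - 22x - 36 = -2(x - r1)(x - r2) = -2(x + 2)(x + 9)


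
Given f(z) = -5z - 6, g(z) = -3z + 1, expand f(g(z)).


Substitute g(z) into f:
f(g(z)) = -5*(-3z + 1) + (-6)
Expand and combine: 15z - 11


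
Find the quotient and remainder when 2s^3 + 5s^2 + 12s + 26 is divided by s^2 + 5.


(2s^3 + 5s^2 + 12s + 26) / (s^2 + 5)
Step 1: 2s * (s^2 + 5) = 2s^3 + 10s; subtract.
Step 2: 5 * (s^2 + 5) = 5s^2 + 25; subtract.
Quotient: 2s + 5, Remainder: 2s + 1


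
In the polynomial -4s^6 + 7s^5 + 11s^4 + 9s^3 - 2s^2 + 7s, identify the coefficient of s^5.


Read off the coefficient of s^5: 7


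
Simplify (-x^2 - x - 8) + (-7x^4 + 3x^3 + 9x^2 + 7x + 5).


Align terms by degree and add:
  -x^2 - x - 8
  -7x^4 + 3x^3 + 9x^2 + 7x + 5
= -7x^4 + 3x^3 + 8x^2 + 6x - 3


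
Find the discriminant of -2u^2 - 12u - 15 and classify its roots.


D = b^2 - 4ac = (-12)^2 - 4(-2)(-15) = 144 - 120 = 24
Since D > 0: two distinct irrational roots


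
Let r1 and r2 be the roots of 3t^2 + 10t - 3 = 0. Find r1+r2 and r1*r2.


For at^2+bt+c=0: sum = -b/a, product = c/a.
a=3, b=10, c=-3
Sum = -(10)/3 = -10/3
Product = (-3)/3 = -1


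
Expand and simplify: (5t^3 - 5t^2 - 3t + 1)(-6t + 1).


Distribute each term of the first polynomial:
  (5t^3)(-6t + 1) = -30t^4 + 5t^3
  (-5t^2)(-6t + 1) = 30t^3 - 5t^2
  (-3t)(-6t + 1) = 18t^2 - 3t
  (1)(-6t + 1) = -6t + 1
Sum: -30t^4 + 35t^3 + 13t^2 - 9t + 1


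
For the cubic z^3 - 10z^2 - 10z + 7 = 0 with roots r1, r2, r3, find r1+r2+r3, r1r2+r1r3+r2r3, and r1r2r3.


Monic cubic z^3+bz^2+cz+d=0: sum=-b, pairwise sum=c, product=-d.
b=-10, c=-10, d=7
r1+r2+r3 = 10
r1r2+r1r3+r2r3 = -10
r1r2r3 = -7


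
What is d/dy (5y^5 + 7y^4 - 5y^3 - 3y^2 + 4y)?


Apply the power rule term by term:
  d/dy(5y^5) = 25y^4
  d/dy(7y^4) = 28y^3
  d/dy(-5y^3) = -15y^2
  d/dy(-3y^2) = -6y
  d/dy(4y) = 4
p'(y) = 25y^4 + 28y^3 - 15y^2 - 6y + 4


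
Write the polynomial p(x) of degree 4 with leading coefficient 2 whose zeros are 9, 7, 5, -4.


p(x) = 2(x - 9)(x - 7)(x - 5)(x + 4)
Expand: 2x^4 - 34x^3 + 118x^2 + 514x - 2520


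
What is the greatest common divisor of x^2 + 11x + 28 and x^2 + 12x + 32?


Factor each:
  x^2 + 11x + 28 = (x + 4)(x + 7)
  x^2 + 12x + 32 = (x + 4)(x + 8)
Common monic factor: x + 4


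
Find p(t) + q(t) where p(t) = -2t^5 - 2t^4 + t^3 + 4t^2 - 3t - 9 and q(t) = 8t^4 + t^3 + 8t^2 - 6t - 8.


Align terms by degree and add:
  -2t^5 - 2t^4 + t^3 + 4t^2 - 3t - 9
+ 8t^4 + t^3 + 8t^2 - 6t - 8
= -2t^5 + 6t^4 + 2t^3 + 12t^2 - 9t - 17


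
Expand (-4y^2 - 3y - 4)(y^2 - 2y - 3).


Distribute each term of the first polynomial:
  (-4y^2)(y^2 - 2y - 3) = -4y^4 + 8y^3 + 12y^2
  (-3y)(y^2 - 2y - 3) = -3y^3 + 6y^2 + 9y
  (-4)(y^2 - 2y - 3) = -4y^2 + 8y + 12
Sum: -4y^4 + 5y^3 + 14y^2 + 17y + 12


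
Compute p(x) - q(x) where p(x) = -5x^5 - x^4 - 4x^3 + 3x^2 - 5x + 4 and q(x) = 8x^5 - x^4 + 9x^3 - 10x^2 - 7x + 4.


Distribute the minus sign:
  (-5x^5 - x^4 - 4x^3 + 3x^2 - 5x + 4)
- (8x^5 - x^4 + 9x^3 - 10x^2 - 7x + 4)
Negate second polynomial: -8x^5 + x^4 - 9x^3 + 10x^2 + 7x - 4
Add: -13x^5 - 13x^3 + 13x^2 + 2x


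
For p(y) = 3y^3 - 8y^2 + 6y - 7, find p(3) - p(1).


p(3) = 20
p(1) = -6
p(3) - p(1) = 20 + 6 = 26


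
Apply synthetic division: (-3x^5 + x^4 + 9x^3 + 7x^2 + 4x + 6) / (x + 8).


Synthetic division with c = -8. Coefficients: -3, 1, 9, 7, 4, 6
Bring down -3.
  -3 * -8 = 24; 24 + 1 = 25
  25 * -8 = -200; -200 + 9 = -191
  -191 * -8 = 1528; 1528 + 7 = 1535
  1535 * -8 = -12280; -12280 + 4 = -12276
  -12276 * -8 = 98208; 98208 + 6 = 98214
Quotient: -3x^4 + 25x^3 - 191x^2 + 1535x - 12276, Remainder: 98214


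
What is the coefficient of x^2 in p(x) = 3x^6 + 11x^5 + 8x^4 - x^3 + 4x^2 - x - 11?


Read off the coefficient of x^2: 4


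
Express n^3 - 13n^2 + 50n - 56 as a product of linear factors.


Try integer roots (divisors of -56). n=4: p(4)=0.
Divide out (n - 4): quotient is n^2 - 9n + 14.
Factor the quadratic: (n - 2)(n - 7)
Result: (n - 4)(n - 2)(n - 7)


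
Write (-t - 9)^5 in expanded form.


Expand (-t - 9)^5 by repeated multiplication:
  (-t - 9)^2 = t^2 + 18t + 81
  (-t - 9)^3 = -t^3 - 27t^2 - 243t - 729
  (-t - 9)^4 = t^4 + 36t^3 + 486t^2 + 2916t + 6561
= -t^5 - 45t^4 - 810t^3 - 7290t^2 - 32805t - 59049


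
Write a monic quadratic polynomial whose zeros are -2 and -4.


p(z) = (z + 2)(z + 4)
Expand: z^2 + 6z + 8


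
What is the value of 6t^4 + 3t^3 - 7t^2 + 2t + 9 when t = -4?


Using direct substitution:
  6 * (-4)^4 = 1536
  3 * (-4)^3 = -192
  -7 * (-4)^2 = -112
  2 * (-4)^1 = -8
  constant: 9
Sum = 1536 - 192 - 112 - 8 + 9 = 1233


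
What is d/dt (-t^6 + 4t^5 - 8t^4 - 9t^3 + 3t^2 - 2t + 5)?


Apply the power rule term by term:
  d/dt(-t^6) = -6t^5
  d/dt(4t^5) = 20t^4
  d/dt(-8t^4) = -32t^3
  d/dt(-9t^3) = -27t^2
  d/dt(3t^2) = 6t
  d/dt(-2t) = -2
  d/dt(5) = 0
p'(t) = -6t^5 + 20t^4 - 32t^3 - 27t^2 + 6t - 2


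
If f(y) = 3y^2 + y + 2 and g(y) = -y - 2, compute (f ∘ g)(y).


Substitute g(y) into f:
f(g(y)) = 3*(-y - 2)^2 + 1*(-y - 2) + 2
(-y - 2)^2 = y^2 + 4y + 4
Expand and combine: 3y^2 + 11y + 12


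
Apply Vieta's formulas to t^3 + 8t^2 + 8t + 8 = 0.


Monic cubic t^3+bt^2+ct+d=0: sum=-b, pairwise sum=c, product=-d.
b=8, c=8, d=8
r1+r2+r3 = -8
r1r2+r1r3+r2r3 = 8
r1r2r3 = -8


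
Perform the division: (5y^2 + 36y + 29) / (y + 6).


(5y^2 + 36y + 29) / (y + 6)
Step 1: 5y * (y + 6) = 5y^2 + 30y; subtract.
Step 2: 6 * (y + 6) = 6y + 36; subtract.
Quotient: 5y + 6, Remainder: -7


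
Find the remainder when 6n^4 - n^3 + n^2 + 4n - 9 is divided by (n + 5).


By the Remainder Theorem, the remainder equals p(-5):
  6*(-5)^4 = 3750
  -1*(-5)^3 = 125
  1*(-5)^2 = 25
  4*(-5)^1 = -20
  constant: -9
Sum: 3750 + 125 + 25 - 20 - 9 = 3871


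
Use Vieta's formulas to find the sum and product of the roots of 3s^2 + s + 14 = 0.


For as^2+bs+c=0: sum = -b/a, product = c/a.
a=3, b=1, c=14
Sum = -(1)/3 = -1/3
Product = (14)/3 = 14/3


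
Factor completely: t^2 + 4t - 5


Roots satisfy r1 + r2 = -b/a = -4 and r1*r2 = c/a = -5.
So r1 = -5, r2 = 1.
t^2 + 4t - 5 = (t - r1)(t - r2) = (t + 5)(t - 1)


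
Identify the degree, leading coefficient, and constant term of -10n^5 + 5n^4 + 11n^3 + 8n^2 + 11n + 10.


Highest power of n is 5, with coefficient -10. Constant term is 10.
Degree = 5, leading coefficient = -10, constant term = 10


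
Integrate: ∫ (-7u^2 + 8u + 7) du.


Reverse power rule on each term:
  ∫ -7u^2 du = -(7/3)u^3
  ∫ 8u du = 4u^2
  ∫ 7 du = 7u
F(u) = -(7/3)u^3 + 4u^2 + 7u + C


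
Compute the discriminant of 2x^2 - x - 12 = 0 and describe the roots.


D = b^2 - 4ac = (-1)^2 - 4(2)(-12) = 1 + 96 = 97
Since D > 0: two distinct irrational roots


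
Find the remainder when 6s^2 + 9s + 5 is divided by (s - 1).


By the Remainder Theorem, the remainder equals p(1):
  6*(1)^2 = 6
  9*(1)^1 = 9
  constant: 5
Sum: 6 + 9 + 5 = 20


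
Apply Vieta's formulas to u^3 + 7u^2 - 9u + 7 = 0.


Monic cubic u^3+bu^2+cu+d=0: sum=-b, pairwise sum=c, product=-d.
b=7, c=-9, d=7
r1+r2+r3 = -7
r1r2+r1r3+r2r3 = -9
r1r2r3 = -7


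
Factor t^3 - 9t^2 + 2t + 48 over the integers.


Try integer roots (divisors of 48). t=-2: p(-2)=0.
Divide out (t + 2): quotient is t^2 - 11t + 24.
Factor the quadratic: (t - 8)(t - 3)
Result: (t + 2)(t - 8)(t - 3)


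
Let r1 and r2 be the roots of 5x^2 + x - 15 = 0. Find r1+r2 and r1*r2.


For ax^2+bx+c=0: sum = -b/a, product = c/a.
a=5, b=1, c=-15
Sum = -(1)/5 = -1/5
Product = (-15)/5 = -3


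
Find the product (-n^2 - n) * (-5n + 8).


Distribute each term of the first polynomial:
  (-n^2)(-5n + 8) = 5n^3 - 8n^2
  (-n)(-5n + 8) = 5n^2 - 8n
Sum: 5n^3 - 3n^2 - 8n


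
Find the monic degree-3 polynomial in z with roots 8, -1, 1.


p(z) = (z - 8)(z + 1)(z - 1)
Expand: z^3 - 8z^2 - z + 8


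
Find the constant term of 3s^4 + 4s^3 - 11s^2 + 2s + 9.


Read off the constant term: 9


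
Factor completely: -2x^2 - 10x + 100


Roots satisfy r1 + r2 = -b/a = -5 and r1*r2 = c/a = -50.
So r1 = 5, r2 = -10.
-2x^2 - 10x + 100 = -2(x - r1)(x - r2) = -2(x - 5)(x + 10)


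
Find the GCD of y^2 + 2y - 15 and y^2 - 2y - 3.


Factor each:
  y^2 + 2y - 15 = (y - 3)(y + 5)
  y^2 - 2y - 3 = (y - 3)(y + 1)
Common monic factor: y - 3


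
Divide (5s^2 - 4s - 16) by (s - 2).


(5s^2 - 4s - 16) / (s - 2)
Step 1: 5s * (s - 2) = 5s^2 - 10s; subtract.
Step 2: 6 * (s - 2) = 6s - 12; subtract.
Quotient: 5s + 6, Remainder: -4


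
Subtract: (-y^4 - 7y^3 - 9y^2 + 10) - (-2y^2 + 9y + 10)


Distribute the minus sign:
  (-y^4 - 7y^3 - 9y^2 + 10)
- (-2y^2 + 9y + 10)
Negate second polynomial: 2y^2 - 9y - 10
Add: -y^4 - 7y^3 - 7y^2 - 9y


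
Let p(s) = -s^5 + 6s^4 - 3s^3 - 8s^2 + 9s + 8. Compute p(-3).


Using direct substitution:
  -1 * (-3)^5 = 243
  6 * (-3)^4 = 486
  -3 * (-3)^3 = 81
  -8 * (-3)^2 = -72
  9 * (-3)^1 = -27
  constant: 8
Sum = 243 + 486 + 81 - 72 - 27 + 8 = 719


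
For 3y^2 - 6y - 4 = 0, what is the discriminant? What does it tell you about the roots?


D = b^2 - 4ac = (-6)^2 - 4(3)(-4) = 36 + 48 = 84
Since D > 0: two distinct irrational roots


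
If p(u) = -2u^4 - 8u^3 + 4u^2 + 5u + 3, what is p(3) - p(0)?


p(3) = -324
p(0) = 3
p(3) - p(0) = -324 - 3 = -327


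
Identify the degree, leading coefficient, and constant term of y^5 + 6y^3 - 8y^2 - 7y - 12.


Highest power of y is 5, with coefficient 1. Constant term is -12.
Degree = 5, leading coefficient = 1, constant term = -12


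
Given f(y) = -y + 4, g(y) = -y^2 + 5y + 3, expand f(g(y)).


Substitute g(y) into f:
f(g(y)) = -1*(-y^2 + 5y + 3) + 4
Expand and combine: y^2 - 5y + 1


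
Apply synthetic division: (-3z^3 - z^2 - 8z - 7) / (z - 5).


Synthetic division with c = 5. Coefficients: -3, -1, -8, -7
Bring down -3.
  -3 * 5 = -15; -15 - 1 = -16
  -16 * 5 = -80; -80 - 8 = -88
  -88 * 5 = -440; -440 - 7 = -447
Quotient: -3z^2 - 16z - 88, Remainder: -447


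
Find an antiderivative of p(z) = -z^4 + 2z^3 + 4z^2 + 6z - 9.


Reverse power rule on each term:
  ∫ -z^4 dz = -(1/5)z^5
  ∫ 2z^3 dz = (1/2)z^4
  ∫ 4z^2 dz = (4/3)z^3
  ∫ 6z dz = 3z^2
  ∫ -9 dz = -9z
F(z) = -(1/5)z^5 + (1/2)z^4 + (4/3)z^3 + 3z^2 - 9z + C


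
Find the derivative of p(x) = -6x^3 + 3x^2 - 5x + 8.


Apply the power rule term by term:
  d/dx(-6x^3) = -18x^2
  d/dx(3x^2) = 6x
  d/dx(-5x) = -5
  d/dx(8) = 0
p'(x) = -18x^2 + 6x - 5


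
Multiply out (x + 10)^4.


Expand (x + 10)^4 by repeated multiplication:
  (x + 10)^2 = x^2 + 20x + 100
  (x + 10)^3 = x^3 + 30x^2 + 300x + 1000
= x^4 + 40x^3 + 600x^2 + 4000x + 10000


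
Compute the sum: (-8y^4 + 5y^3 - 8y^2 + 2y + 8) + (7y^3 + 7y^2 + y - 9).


Align terms by degree and add:
  -8y^4 + 5y^3 - 8y^2 + 2y + 8
+ 7y^3 + 7y^2 + y - 9
= -8y^4 + 12y^3 - y^2 + 3y - 1


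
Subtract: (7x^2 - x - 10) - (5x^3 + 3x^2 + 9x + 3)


Distribute the minus sign:
  (7x^2 - x - 10)
- (5x^3 + 3x^2 + 9x + 3)
Negate second polynomial: -5x^3 - 3x^2 - 9x - 3
Add: -5x^3 + 4x^2 - 10x - 13


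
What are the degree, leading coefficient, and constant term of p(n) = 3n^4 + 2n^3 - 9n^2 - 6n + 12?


Highest power of n is 4, with coefficient 3. Constant term is 12.
Degree = 4, leading coefficient = 3, constant term = 12


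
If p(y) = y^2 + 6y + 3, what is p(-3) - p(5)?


p(-3) = -6
p(5) = 58
p(-3) - p(5) = -6 - 58 = -64


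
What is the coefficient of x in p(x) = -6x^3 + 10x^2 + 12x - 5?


Read off the coefficient of x: 12


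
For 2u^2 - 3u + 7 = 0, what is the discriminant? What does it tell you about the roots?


D = b^2 - 4ac = (-3)^2 - 4(2)(7) = 9 - 56 = -47
Since D < 0: two complex conjugate roots (no real roots)


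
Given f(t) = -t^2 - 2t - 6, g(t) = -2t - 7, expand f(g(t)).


Substitute g(t) into f:
f(g(t)) = -1*(-2t - 7)^2 + (-2)*(-2t - 7) + (-6)
(-2t - 7)^2 = 4t^2 + 28t + 49
Expand and combine: -4t^2 - 24t - 41


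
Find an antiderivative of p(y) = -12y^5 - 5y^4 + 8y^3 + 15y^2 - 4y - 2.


Reverse power rule on each term:
  ∫ -12y^5 dy = -2y^6
  ∫ -5y^4 dy = -y^5
  ∫ 8y^3 dy = 2y^4
  ∫ 15y^2 dy = 5y^3
  ∫ -4y dy = -2y^2
  ∫ -2 dy = -2y
F(y) = -2y^6 - y^5 + 2y^4 + 5y^3 - 2y^2 - 2y + C


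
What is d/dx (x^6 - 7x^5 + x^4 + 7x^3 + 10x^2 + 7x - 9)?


Apply the power rule term by term:
  d/dx(x^6) = 6x^5
  d/dx(-7x^5) = -35x^4
  d/dx(x^4) = 4x^3
  d/dx(7x^3) = 21x^2
  d/dx(10x^2) = 20x
  d/dx(7x) = 7
  d/dx(-9) = 0
p'(x) = 6x^5 - 35x^4 + 4x^3 + 21x^2 + 20x + 7


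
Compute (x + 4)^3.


Expand (x + 4)^3 by repeated multiplication:
  (x + 4)^2 = x^2 + 8x + 16
= x^3 + 12x^2 + 48x + 64


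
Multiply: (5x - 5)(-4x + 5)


Distribute each term of the first polynomial:
  (5x)(-4x + 5) = -20x^2 + 25x
  (-5)(-4x + 5) = 20x - 25
Sum: -20x^2 + 45x - 25


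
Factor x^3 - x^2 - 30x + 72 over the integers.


Try integer roots (divisors of 72). x=-6: p(-6)=0.
Divide out (x + 6): quotient is x^2 - 7x + 12.
Factor the quadratic: (x - 4)(x - 3)
Result: (x + 6)(x - 4)(x - 3)


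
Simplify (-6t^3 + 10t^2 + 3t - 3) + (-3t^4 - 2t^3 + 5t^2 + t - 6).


Align terms by degree and add:
  -6t^3 + 10t^2 + 3t - 3
  -3t^4 - 2t^3 + 5t^2 + t - 6
= -3t^4 - 8t^3 + 15t^2 + 4t - 9


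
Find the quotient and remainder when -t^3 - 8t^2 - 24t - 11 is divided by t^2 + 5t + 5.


(-t^3 - 8t^2 - 24t - 11) / (t^2 + 5t + 5)
Step 1: -t * (t^2 + 5t + 5) = -t^3 - 5t^2 - 5t; subtract.
Step 2: -3 * (t^2 + 5t + 5) = -3t^2 - 15t - 15; subtract.
Quotient: -t - 3, Remainder: -4t + 4


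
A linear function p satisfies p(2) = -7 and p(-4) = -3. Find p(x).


p(x) = mx + b. Using p(2)=-7, p(-4)=-3:
m = (-7 + 3)/(2 + 4) = -4/6 = -2/3
b = -7 - m*(2) = -7 + 4/3 = -17/3
p(x) = -(2/3)x - (17/3)


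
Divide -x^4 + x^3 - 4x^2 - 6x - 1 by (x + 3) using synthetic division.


Synthetic division with c = -3. Coefficients: -1, 1, -4, -6, -1
Bring down -1.
  -1 * -3 = 3; 3 + 1 = 4
  4 * -3 = -12; -12 - 4 = -16
  -16 * -3 = 48; 48 - 6 = 42
  42 * -3 = -126; -126 - 1 = -127
Quotient: -x^3 + 4x^2 - 16x + 42, Remainder: -127


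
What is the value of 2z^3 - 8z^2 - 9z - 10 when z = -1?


Using direct substitution:
  2 * (-1)^3 = -2
  -8 * (-1)^2 = -8
  -9 * (-1)^1 = 9
  constant: -10
Sum = -2 - 8 + 9 - 10 = -11


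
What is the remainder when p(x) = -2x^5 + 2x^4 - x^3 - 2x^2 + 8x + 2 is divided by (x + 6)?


By the Remainder Theorem, the remainder equals p(-6):
  -2*(-6)^5 = 15552
  2*(-6)^4 = 2592
  -1*(-6)^3 = 216
  -2*(-6)^2 = -72
  8*(-6)^1 = -48
  constant: 2
Sum: 15552 + 2592 + 216 - 72 - 48 + 2 = 18242


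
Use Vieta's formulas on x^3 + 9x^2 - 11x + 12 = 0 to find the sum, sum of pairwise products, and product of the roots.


Monic cubic x^3+bx^2+cx+d=0: sum=-b, pairwise sum=c, product=-d.
b=9, c=-11, d=12
r1+r2+r3 = -9
r1r2+r1r3+r2r3 = -11
r1r2r3 = -12


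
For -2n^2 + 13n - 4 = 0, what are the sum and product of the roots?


For an^2+bn+c=0: sum = -b/a, product = c/a.
a=-2, b=13, c=-4
Sum = -(13)/-2 = 13/2
Product = (-4)/-2 = 2


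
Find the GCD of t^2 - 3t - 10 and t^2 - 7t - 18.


Factor each:
  t^2 - 3t - 10 = (t + 2)(t - 5)
  t^2 - 7t - 18 = (t + 2)(t - 9)
Common monic factor: t + 2


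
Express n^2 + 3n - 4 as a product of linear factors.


Roots satisfy r1 + r2 = -b/a = -3 and r1*r2 = c/a = -4.
So r1 = -4, r2 = 1.
n^2 + 3n - 4 = (n - r1)(n - r2) = (n + 4)(n - 1)


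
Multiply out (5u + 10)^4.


Expand (5u + 10)^4 by repeated multiplication:
  (5u + 10)^2 = 25u^2 + 100u + 100
  (5u + 10)^3 = 125u^3 + 750u^2 + 1500u + 1000
= 625u^4 + 5000u^3 + 15000u^2 + 20000u + 10000


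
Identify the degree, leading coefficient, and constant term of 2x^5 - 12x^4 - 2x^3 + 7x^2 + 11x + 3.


Highest power of x is 5, with coefficient 2. Constant term is 3.
Degree = 5, leading coefficient = 2, constant term = 3


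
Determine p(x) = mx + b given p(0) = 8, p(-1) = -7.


p(x) = mx + b. Using p(0)=8, p(-1)=-7:
m = (8 + 7)/(0 + 1) = 15/1 = 15
b = 8 - m*(0) = 8 = 8
p(x) = 15x + 8


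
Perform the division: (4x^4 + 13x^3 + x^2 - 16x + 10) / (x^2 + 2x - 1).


(4x^4 + 13x^3 + x^2 - 16x + 10) / (x^2 + 2x - 1)
Step 1: 4x^2 * (x^2 + 2x - 1) = 4x^4 + 8x^3 - 4x^2; subtract.
Step 2: 5x * (x^2 + 2x - 1) = 5x^3 + 10x^2 - 5x; subtract.
Step 3: -5 * (x^2 + 2x - 1) = -5x^2 - 10x + 5; subtract.
Quotient: 4x^2 + 5x - 5, Remainder: -x + 5


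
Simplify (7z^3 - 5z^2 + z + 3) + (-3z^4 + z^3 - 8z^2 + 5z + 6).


Align terms by degree and add:
  7z^3 - 5z^2 + z + 3
  -3z^4 + z^3 - 8z^2 + 5z + 6
= -3z^4 + 8z^3 - 13z^2 + 6z + 9


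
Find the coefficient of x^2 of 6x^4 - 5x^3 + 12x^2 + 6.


Read off the coefficient of x^2: 12


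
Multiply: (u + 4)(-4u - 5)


Distribute each term of the first polynomial:
  (u)(-4u - 5) = -4u^2 - 5u
  (4)(-4u - 5) = -16u - 20
Sum: -4u^2 - 21u - 20


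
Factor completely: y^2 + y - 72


Roots satisfy r1 + r2 = -b/a = -1 and r1*r2 = c/a = -72.
So r1 = 8, r2 = -9.
y^2 + y - 72 = (y - r1)(y - r2) = (y - 8)(y + 9)


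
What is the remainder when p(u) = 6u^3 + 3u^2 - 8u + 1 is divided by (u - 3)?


By the Remainder Theorem, the remainder equals p(3):
  6*(3)^3 = 162
  3*(3)^2 = 27
  -8*(3)^1 = -24
  constant: 1
Sum: 162 + 27 - 24 + 1 = 166


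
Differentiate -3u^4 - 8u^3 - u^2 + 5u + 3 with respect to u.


Apply the power rule term by term:
  d/du(-3u^4) = -12u^3
  d/du(-8u^3) = -24u^2
  d/du(-u^2) = -2u
  d/du(5u) = 5
  d/du(3) = 0
p'(u) = -12u^3 - 24u^2 - 2u + 5


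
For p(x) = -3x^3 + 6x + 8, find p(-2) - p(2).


p(-2) = 20
p(2) = -4
p(-2) - p(2) = 20 + 4 = 24


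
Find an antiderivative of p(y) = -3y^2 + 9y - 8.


Reverse power rule on each term:
  ∫ -3y^2 dy = -y^3
  ∫ 9y dy = (9/2)y^2
  ∫ -8 dy = -8y
F(y) = -y^3 + (9/2)y^2 - 8y + C


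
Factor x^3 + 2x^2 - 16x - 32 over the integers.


Try integer roots (divisors of -32). x=-4: p(-4)=0.
Divide out (x + 4): quotient is x^2 - 2x - 8.
Factor the quadratic: (x + 2)(x - 4)
Result: (x + 4)(x + 2)(x - 4)


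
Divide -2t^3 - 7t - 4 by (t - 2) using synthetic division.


Synthetic division with c = 2. Coefficients: -2, 0, -7, -4
Bring down -2.
  -2 * 2 = -4; -4 + 0 = -4
  -4 * 2 = -8; -8 - 7 = -15
  -15 * 2 = -30; -30 - 4 = -34
Quotient: -2t^2 - 4t - 15, Remainder: -34


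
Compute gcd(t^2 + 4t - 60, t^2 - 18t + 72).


Factor each:
  t^2 + 4t - 60 = (t - 6)(t + 10)
  t^2 - 18t + 72 = (t - 6)(t - 12)
Common monic factor: t - 6


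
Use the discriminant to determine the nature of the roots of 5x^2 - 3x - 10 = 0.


D = b^2 - 4ac = (-3)^2 - 4(5)(-10) = 9 + 200 = 209
Since D > 0: two distinct irrational roots


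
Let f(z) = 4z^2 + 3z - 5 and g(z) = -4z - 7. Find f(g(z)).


Substitute g(z) into f:
f(g(z)) = 4*(-4z - 7)^2 + 3*(-4z - 7) + (-5)
(-4z - 7)^2 = 16z^2 + 56z + 49
Expand and combine: 64z^2 + 212z + 170


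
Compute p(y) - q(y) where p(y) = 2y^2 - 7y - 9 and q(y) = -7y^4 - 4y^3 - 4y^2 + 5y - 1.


Distribute the minus sign:
  (2y^2 - 7y - 9)
- (-7y^4 - 4y^3 - 4y^2 + 5y - 1)
Negate second polynomial: 7y^4 + 4y^3 + 4y^2 - 5y + 1
Add: 7y^4 + 4y^3 + 6y^2 - 12y - 8


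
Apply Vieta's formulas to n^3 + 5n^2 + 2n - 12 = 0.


Monic cubic n^3+bn^2+cn+d=0: sum=-b, pairwise sum=c, product=-d.
b=5, c=2, d=-12
r1+r2+r3 = -5
r1r2+r1r3+r2r3 = 2
r1r2r3 = 12


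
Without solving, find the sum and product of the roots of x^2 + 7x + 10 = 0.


For ax^2+bx+c=0: sum = -b/a, product = c/a.
a=1, b=7, c=10
Sum = -(7)/1 = -7
Product = (10)/1 = 10


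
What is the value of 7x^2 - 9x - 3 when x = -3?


Using direct substitution:
  7 * (-3)^2 = 63
  -9 * (-3)^1 = 27
  constant: -3
Sum = 63 + 27 - 3 = 87


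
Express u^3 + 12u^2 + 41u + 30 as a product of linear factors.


Try integer roots (divisors of 30). u=-1: p(-1)=0.
Divide out (u + 1): quotient is u^2 + 11u + 30.
Factor the quadratic: (u + 6)(u + 5)
Result: (u + 1)(u + 6)(u + 5)


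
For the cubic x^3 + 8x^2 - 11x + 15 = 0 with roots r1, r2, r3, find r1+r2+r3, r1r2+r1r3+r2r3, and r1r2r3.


Monic cubic x^3+bx^2+cx+d=0: sum=-b, pairwise sum=c, product=-d.
b=8, c=-11, d=15
r1+r2+r3 = -8
r1r2+r1r3+r2r3 = -11
r1r2r3 = -15


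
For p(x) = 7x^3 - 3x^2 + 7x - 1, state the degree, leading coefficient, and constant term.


Highest power of x is 3, with coefficient 7. Constant term is -1.
Degree = 3, leading coefficient = 7, constant term = -1


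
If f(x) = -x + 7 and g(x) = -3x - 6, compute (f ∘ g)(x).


Substitute g(x) into f:
f(g(x)) = -1*(-3x - 6) + 7
Expand and combine: 3x + 13


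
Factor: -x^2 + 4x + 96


Roots satisfy r1 + r2 = -b/a = 4 and r1*r2 = c/a = -96.
So r1 = -8, r2 = 12.
-x^2 + 4x + 96 = -(x - r1)(x - r2) = -(x + 8)(x - 12)


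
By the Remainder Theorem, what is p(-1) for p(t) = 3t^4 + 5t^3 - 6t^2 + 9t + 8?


By the Remainder Theorem, the remainder equals p(-1):
  3*(-1)^4 = 3
  5*(-1)^3 = -5
  -6*(-1)^2 = -6
  9*(-1)^1 = -9
  constant: 8
Sum: 3 - 5 - 6 - 9 + 8 = -9


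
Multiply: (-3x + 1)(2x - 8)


Distribute each term of the first polynomial:
  (-3x)(2x - 8) = -6x^2 + 24x
  (1)(2x - 8) = 2x - 8
Sum: -6x^2 + 26x - 8


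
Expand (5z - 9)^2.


Expand (5z - 9)^2 by repeated multiplication:
= 25z^2 - 90z + 81


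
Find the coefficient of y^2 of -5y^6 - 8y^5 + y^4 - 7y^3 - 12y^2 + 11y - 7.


Read off the coefficient of y^2: -12


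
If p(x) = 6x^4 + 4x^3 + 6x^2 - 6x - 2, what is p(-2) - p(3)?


p(-2) = 98
p(3) = 628
p(-2) - p(3) = 98 - 628 = -530


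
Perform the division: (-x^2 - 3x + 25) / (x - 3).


(-x^2 - 3x + 25) / (x - 3)
Step 1: -x * (x - 3) = -x^2 + 3x; subtract.
Step 2: -6 * (x - 3) = -6x + 18; subtract.
Quotient: -x - 6, Remainder: 7


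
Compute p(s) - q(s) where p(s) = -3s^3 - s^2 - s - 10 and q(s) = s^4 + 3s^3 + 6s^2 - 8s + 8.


Distribute the minus sign:
  (-3s^3 - s^2 - s - 10)
- (s^4 + 3s^3 + 6s^2 - 8s + 8)
Negate second polynomial: -s^4 - 3s^3 - 6s^2 + 8s - 8
Add: -s^4 - 6s^3 - 7s^2 + 7s - 18


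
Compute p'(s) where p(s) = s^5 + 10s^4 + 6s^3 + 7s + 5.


Apply the power rule term by term:
  d/ds(s^5) = 5s^4
  d/ds(10s^4) = 40s^3
  d/ds(6s^3) = 18s^2
  d/ds(7s) = 7
  d/ds(5) = 0
p'(s) = 5s^4 + 40s^3 + 18s^2 + 7


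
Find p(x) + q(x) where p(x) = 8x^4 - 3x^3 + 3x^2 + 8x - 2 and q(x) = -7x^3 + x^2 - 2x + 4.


Align terms by degree and add:
  8x^4 - 3x^3 + 3x^2 + 8x - 2
  -7x^3 + x^2 - 2x + 4
= 8x^4 - 10x^3 + 4x^2 + 6x + 2


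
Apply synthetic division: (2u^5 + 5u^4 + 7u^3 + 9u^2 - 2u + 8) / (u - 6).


Synthetic division with c = 6. Coefficients: 2, 5, 7, 9, -2, 8
Bring down 2.
  2 * 6 = 12; 12 + 5 = 17
  17 * 6 = 102; 102 + 7 = 109
  109 * 6 = 654; 654 + 9 = 663
  663 * 6 = 3978; 3978 - 2 = 3976
  3976 * 6 = 23856; 23856 + 8 = 23864
Quotient: 2u^4 + 17u^3 + 109u^2 + 663u + 3976, Remainder: 23864


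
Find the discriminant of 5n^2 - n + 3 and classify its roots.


D = b^2 - 4ac = (-1)^2 - 4(5)(3) = 1 - 60 = -59
Since D < 0: two complex conjugate roots (no real roots)


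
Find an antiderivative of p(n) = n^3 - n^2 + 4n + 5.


Reverse power rule on each term:
  ∫ n^3 dn = (1/4)n^4
  ∫ -n^2 dn = -(1/3)n^3
  ∫ 4n dn = 2n^2
  ∫ 5 dn = 5n
F(n) = (1/4)n^4 - (1/3)n^3 + 2n^2 + 5n + C


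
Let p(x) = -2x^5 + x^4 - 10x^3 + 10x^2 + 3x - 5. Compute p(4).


Using direct substitution:
  -2 * (4)^5 = -2048
  1 * (4)^4 = 256
  -10 * (4)^3 = -640
  10 * (4)^2 = 160
  3 * (4)^1 = 12
  constant: -5
Sum = -2048 + 256 - 640 + 160 + 12 - 5 = -2265


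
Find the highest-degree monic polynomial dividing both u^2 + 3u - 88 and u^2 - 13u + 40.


Factor each:
  u^2 + 3u - 88 = (u - 8)(u + 11)
  u^2 - 13u + 40 = (u - 8)(u - 5)
Common monic factor: u - 8


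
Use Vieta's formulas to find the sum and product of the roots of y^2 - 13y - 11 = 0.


For ay^2+by+c=0: sum = -b/a, product = c/a.
a=1, b=-13, c=-11
Sum = -(-13)/1 = 13
Product = (-11)/1 = -11


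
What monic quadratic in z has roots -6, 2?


p(z) = (z + 6)(z - 2)
Expand: z^2 + 4z - 12


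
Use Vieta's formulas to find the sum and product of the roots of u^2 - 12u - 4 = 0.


For au^2+bu+c=0: sum = -b/a, product = c/a.
a=1, b=-12, c=-4
Sum = -(-12)/1 = 12
Product = (-4)/1 = -4


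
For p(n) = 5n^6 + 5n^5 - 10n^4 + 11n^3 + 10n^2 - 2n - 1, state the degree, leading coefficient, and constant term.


Highest power of n is 6, with coefficient 5. Constant term is -1.
Degree = 6, leading coefficient = 5, constant term = -1


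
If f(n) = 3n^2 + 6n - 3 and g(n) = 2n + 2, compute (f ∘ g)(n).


Substitute g(n) into f:
f(g(n)) = 3*(2n + 2)^2 + 6*(2n + 2) + (-3)
(2n + 2)^2 = 4n^2 + 8n + 4
Expand and combine: 12n^2 + 36n + 21


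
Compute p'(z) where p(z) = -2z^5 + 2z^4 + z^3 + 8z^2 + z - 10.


Apply the power rule term by term:
  d/dz(-2z^5) = -10z^4
  d/dz(2z^4) = 8z^3
  d/dz(z^3) = 3z^2
  d/dz(8z^2) = 16z
  d/dz(z) = 1
  d/dz(-10) = 0
p'(z) = -10z^4 + 8z^3 + 3z^2 + 16z + 1


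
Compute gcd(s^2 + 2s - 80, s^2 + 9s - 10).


Factor each:
  s^2 + 2s - 80 = (s + 10)(s - 8)
  s^2 + 9s - 10 = (s + 10)(s - 1)
Common monic factor: s + 10


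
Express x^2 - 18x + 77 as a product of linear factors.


Roots satisfy r1 + r2 = -b/a = 18 and r1*r2 = c/a = 77.
So r1 = 7, r2 = 11.
x^2 - 18x + 77 = (x - r1)(x - r2) = (x - 7)(x - 11)


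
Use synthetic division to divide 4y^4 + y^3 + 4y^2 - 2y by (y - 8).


Synthetic division with c = 8. Coefficients: 4, 1, 4, -2, 0
Bring down 4.
  4 * 8 = 32; 32 + 1 = 33
  33 * 8 = 264; 264 + 4 = 268
  268 * 8 = 2144; 2144 - 2 = 2142
  2142 * 8 = 17136; 17136 + 0 = 17136
Quotient: 4y^3 + 33y^2 + 268y + 2142, Remainder: 17136


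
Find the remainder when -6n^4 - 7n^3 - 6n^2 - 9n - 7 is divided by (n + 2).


By the Remainder Theorem, the remainder equals p(-2):
  -6*(-2)^4 = -96
  -7*(-2)^3 = 56
  -6*(-2)^2 = -24
  -9*(-2)^1 = 18
  constant: -7
Sum: -96 + 56 - 24 + 18 - 7 = -53


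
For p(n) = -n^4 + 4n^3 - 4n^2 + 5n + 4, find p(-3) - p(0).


p(-3) = -236
p(0) = 4
p(-3) - p(0) = -236 - 4 = -240


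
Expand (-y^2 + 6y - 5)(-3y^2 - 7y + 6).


Distribute each term of the first polynomial:
  (-y^2)(-3y^2 - 7y + 6) = 3y^4 + 7y^3 - 6y^2
  (6y)(-3y^2 - 7y + 6) = -18y^3 - 42y^2 + 36y
  (-5)(-3y^2 - 7y + 6) = 15y^2 + 35y - 30
Sum: 3y^4 - 11y^3 - 33y^2 + 71y - 30


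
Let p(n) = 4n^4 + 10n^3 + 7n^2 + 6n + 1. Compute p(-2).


Using direct substitution:
  4 * (-2)^4 = 64
  10 * (-2)^3 = -80
  7 * (-2)^2 = 28
  6 * (-2)^1 = -12
  constant: 1
Sum = 64 - 80 + 28 - 12 + 1 = 1


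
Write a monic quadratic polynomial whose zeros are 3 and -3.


p(x) = (x - 3)(x + 3)
Expand: x^2 - 9


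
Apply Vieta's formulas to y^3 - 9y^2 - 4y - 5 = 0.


Monic cubic y^3+by^2+cy+d=0: sum=-b, pairwise sum=c, product=-d.
b=-9, c=-4, d=-5
r1+r2+r3 = 9
r1r2+r1r3+r2r3 = -4
r1r2r3 = 5


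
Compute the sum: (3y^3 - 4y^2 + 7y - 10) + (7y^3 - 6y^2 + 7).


Align terms by degree and add:
  3y^3 - 4y^2 + 7y - 10
+ 7y^3 - 6y^2 + 7
= 10y^3 - 10y^2 + 7y - 3


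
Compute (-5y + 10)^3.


Expand (-5y + 10)^3 by repeated multiplication:
  (-5y + 10)^2 = 25y^2 - 100y + 100
= -125y^3 + 750y^2 - 1500y + 1000


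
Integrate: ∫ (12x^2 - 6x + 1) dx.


Reverse power rule on each term:
  ∫ 12x^2 dx = 4x^3
  ∫ -6x dx = -3x^2
  ∫ 1 dx = x
F(x) = 4x^3 - 3x^2 + x + C
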